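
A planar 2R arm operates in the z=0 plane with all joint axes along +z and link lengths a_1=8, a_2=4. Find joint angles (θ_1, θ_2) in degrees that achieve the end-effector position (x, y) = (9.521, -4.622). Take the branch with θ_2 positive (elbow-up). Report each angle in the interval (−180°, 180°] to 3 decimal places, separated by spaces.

cos θ_2 = (112.0123−8²−4²)/(2·8·4) = 0.5002; θ_2 = 59.9873° (elbow-up)
β = atan2(-4.6220,9.5210) = -25.8944°; ψ = atan2(3.4637,10.0008) = 19.1030°
θ_1 = β − ψ = -44.9974°

-44.997 59.987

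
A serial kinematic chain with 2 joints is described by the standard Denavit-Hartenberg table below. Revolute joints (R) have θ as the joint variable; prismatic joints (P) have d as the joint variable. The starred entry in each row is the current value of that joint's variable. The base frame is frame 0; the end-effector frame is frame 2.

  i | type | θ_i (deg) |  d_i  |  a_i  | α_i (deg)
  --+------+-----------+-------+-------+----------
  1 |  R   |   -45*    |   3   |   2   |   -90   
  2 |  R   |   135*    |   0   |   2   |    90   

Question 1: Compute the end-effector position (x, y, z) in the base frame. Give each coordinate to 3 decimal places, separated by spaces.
after link 1: o_1 = (1.4142, -1.4142, 3.0000)
after link 2: o_2 = (0.4142, -0.4142, 1.5858)

0.414 -0.414 1.586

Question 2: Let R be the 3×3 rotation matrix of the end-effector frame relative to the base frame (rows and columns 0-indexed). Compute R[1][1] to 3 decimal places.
0.707

End-effector y-axis (col 1 of R) = (0.7071,0.7071,0.0000)
R[1][1] = 0.7071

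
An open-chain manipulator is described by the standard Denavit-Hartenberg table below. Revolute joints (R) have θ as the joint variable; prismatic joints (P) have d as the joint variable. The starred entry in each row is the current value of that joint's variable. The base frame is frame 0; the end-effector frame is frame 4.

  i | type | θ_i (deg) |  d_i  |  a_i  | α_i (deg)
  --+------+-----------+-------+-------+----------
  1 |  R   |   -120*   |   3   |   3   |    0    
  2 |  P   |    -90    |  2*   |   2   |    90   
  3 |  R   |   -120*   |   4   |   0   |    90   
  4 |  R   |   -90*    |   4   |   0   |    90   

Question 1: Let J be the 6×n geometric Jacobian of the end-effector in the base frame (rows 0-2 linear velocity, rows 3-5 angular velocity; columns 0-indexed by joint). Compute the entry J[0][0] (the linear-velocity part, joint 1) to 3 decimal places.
-0.134

axis z_0 = ẑ; lever o_n−o_0 = (1.7679,0.1340,7.0000)
cross product → J_v[:, 0] = (-0.1340,1.7679,0.0000)
J_ω[:, 0] = z_0
entry J[0][0] = -0.1340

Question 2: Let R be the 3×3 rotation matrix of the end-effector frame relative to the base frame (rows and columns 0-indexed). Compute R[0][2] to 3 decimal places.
-0.433

End-effector z-axis (col 2 of R) = (-0.4330,0.2500,0.8660)
R[0][2] = -0.4330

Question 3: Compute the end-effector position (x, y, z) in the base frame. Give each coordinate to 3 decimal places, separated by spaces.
after link 1: o_1 = (-1.5000, -2.5981, 3.0000)
after link 2: o_2 = (-3.2321, -1.5981, 5.0000)
after link 3: o_3 = (-1.2321, 1.8660, 5.0000)
after link 4: o_4 = (1.7679, 0.1340, 7.0000)

1.768 0.134 7.000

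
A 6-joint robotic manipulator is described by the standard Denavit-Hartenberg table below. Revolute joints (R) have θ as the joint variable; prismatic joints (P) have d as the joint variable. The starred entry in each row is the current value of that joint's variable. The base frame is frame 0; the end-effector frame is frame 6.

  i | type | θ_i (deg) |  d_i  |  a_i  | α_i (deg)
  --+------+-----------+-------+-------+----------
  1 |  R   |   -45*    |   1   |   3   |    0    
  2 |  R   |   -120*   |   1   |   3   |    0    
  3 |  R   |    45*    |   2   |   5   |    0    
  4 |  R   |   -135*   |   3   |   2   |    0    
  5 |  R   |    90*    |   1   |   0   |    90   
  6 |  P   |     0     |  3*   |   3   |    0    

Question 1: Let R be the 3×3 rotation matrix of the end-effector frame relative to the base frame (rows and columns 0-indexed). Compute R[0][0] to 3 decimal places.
End-effector x-axis (col 0 of R) = (-0.9659,-0.2588,0.0000)
R[0][0] = -0.9659

-0.966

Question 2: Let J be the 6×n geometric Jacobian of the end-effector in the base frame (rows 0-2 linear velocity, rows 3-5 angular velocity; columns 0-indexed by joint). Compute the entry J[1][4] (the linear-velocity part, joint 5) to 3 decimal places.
-3.674

axis z_4 = (0.0000,0.0000,1.0000); lever o_n−o_4 = (-3.6742,2.1213,1.0000)
cross product → J_v[:, 4] = (-2.1213,-3.6742,0.0000)
J_ω[:, 4] = z_4
entry J[1][4] = -3.6742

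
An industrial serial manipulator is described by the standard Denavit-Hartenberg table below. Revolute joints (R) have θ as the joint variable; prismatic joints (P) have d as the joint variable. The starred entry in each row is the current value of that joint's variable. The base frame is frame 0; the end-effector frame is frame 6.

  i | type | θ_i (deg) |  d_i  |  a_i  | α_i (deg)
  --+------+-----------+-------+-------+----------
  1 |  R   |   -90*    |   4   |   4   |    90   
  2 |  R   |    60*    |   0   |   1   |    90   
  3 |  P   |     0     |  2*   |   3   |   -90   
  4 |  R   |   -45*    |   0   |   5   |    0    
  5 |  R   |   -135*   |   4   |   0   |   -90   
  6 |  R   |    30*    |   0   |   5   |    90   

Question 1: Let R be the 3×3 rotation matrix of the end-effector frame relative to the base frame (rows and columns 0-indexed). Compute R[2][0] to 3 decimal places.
End-effector x-axis (col 0 of R) = (0.5000,0.4330,-0.7500)
R[2][0] = -0.7500

-0.750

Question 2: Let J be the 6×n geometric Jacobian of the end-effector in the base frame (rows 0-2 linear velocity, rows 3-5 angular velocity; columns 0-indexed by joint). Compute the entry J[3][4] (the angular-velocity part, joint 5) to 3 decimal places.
-1.000

axis z_4 = (-1.0000,-0.0000,0.0000); lever o_n−o_4 = (-1.5000,2.1651,-3.7500)
cross product → J_v[:, 4] = (0.0000,-3.7500,-2.1651)
J_ω[:, 4] = z_4
entry J[3][4] = -1.0000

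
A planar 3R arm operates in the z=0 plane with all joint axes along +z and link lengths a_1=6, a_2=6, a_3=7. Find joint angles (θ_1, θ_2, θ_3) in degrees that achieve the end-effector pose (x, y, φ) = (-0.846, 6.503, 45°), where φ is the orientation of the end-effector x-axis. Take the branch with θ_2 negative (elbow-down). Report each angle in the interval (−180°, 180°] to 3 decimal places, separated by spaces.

-135.004 -119.997 -59.999

wrist centre = target − a_3·(cos φ, sin φ) = (-5.7957, 1.5533)
cos θ_2 = (36.0033−6²−6²)/(2·6·6) = -0.5000; θ_2 = -119.9970° (elbow-down)
β = atan2(1.5533,-5.7957) = 164.9974°; ψ = atan2(-5.1963,3.0003) = -59.9985°
θ_1 = β − ψ = 224.9958°
θ_3 = φ − θ_1 − θ_2 = -59.9989° (wrapped to (-180°,180°])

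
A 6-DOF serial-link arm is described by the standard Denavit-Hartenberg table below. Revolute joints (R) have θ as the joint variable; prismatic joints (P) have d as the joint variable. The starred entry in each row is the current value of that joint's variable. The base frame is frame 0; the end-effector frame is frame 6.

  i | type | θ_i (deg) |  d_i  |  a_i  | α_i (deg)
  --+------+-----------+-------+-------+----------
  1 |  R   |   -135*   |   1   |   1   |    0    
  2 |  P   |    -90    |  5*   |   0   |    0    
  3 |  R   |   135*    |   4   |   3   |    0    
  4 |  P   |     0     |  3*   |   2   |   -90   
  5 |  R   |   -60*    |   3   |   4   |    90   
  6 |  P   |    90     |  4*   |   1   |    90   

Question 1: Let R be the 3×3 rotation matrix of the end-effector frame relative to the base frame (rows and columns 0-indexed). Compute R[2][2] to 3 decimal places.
0.866

End-effector z-axis (col 2 of R) = (-0.0000,-0.5000,0.8660)
R[2][2] = 0.8660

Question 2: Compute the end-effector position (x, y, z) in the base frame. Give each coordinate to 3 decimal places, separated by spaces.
after link 1: o_1 = (-0.7071, -0.7071, 1.0000)
after link 2: o_2 = (-0.7071, -0.7071, 6.0000)
after link 3: o_3 = (-0.7071, -3.7071, 10.0000)
after link 4: o_4 = (-0.7071, -5.7071, 13.0000)
after link 5: o_5 = (2.2929, -7.7071, 16.4641)
after link 6: o_6 = (3.2929, -4.2430, 18.4641)

3.293 -4.243 18.464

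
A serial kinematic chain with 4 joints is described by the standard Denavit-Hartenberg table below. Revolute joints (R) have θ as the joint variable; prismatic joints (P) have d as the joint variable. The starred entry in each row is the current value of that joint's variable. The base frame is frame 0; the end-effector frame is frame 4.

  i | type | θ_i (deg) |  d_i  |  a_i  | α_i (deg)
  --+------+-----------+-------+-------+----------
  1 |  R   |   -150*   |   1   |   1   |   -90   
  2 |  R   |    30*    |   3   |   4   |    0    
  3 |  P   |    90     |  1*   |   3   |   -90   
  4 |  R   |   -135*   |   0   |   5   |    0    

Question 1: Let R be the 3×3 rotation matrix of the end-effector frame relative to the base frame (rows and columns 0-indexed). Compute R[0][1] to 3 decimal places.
0.660

End-effector y-axis (col 1 of R) = (0.6597,-0.4356,-0.6124)
R[0][1] = 0.6597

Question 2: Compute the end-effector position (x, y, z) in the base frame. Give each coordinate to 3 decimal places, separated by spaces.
after link 1: o_1 = (-0.8660, -0.5000, 1.0000)
after link 2: o_2 = (-2.3660, -4.8301, -1.0000)
after link 3: o_3 = (-0.5670, -4.9462, -3.5981)
after link 4: o_4 = (-0.3302, -8.8919, -0.5362)

-0.330 -8.892 -0.536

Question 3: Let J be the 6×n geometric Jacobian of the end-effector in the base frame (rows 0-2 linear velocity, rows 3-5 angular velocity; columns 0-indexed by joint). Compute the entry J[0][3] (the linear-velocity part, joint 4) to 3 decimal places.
3.299

axis z_3 = (0.7500,0.4330,0.5000); lever o_n−o_3 = (0.2368,-3.9457,3.0619)
cross product → J_v[:, 3] = (3.2987,-2.1780,-3.0619)
J_ω[:, 3] = z_3
entry J[0][3] = 3.2987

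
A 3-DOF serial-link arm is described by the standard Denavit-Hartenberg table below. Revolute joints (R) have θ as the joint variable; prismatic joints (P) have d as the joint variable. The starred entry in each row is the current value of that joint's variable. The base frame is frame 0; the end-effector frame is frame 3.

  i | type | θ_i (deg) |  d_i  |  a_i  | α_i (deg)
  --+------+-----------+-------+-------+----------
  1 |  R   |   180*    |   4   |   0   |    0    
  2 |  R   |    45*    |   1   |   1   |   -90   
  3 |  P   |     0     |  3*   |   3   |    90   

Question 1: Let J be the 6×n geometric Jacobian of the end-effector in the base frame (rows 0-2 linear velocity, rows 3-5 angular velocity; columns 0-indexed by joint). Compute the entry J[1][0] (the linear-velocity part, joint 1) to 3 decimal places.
axis z_0 = ẑ; lever o_n−o_0 = (-0.7071,-4.9497,5.0000)
cross product → J_v[:, 0] = (4.9497,-0.7071,0.0000)
J_ω[:, 0] = z_0
entry J[1][0] = -0.7071

-0.707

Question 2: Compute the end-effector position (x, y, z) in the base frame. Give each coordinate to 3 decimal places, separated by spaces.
-0.707 -4.950 5.000

after link 1: o_1 = (0.0000, 0.0000, 4.0000)
after link 2: o_2 = (-0.7071, -0.7071, 5.0000)
after link 3: o_3 = (-0.7071, -4.9497, 5.0000)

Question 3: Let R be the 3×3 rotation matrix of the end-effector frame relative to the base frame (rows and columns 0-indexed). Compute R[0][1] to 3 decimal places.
End-effector y-axis (col 1 of R) = (0.7071,-0.7071,0.0000)
R[0][1] = 0.7071

0.707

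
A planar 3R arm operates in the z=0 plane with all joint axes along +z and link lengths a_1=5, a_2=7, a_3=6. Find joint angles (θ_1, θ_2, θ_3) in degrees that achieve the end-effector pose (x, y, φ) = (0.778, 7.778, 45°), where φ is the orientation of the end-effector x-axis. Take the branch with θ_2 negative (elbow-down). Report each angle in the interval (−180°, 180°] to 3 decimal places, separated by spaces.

-136.160 -135.000 -43.840

wrist centre = target − a_3·(cos φ, sin φ) = (-3.4646, 3.5354)
cos θ_2 = (24.5025−5²−7²)/(2·5·7) = -0.7071; θ_2 = -135.0000° (elbow-down)
β = atan2(3.5354,-3.4646) = 134.4212°; ψ = atan2(-4.9497,0.0503) = -89.4184°
θ_1 = β − ψ = 223.8395°
θ_3 = φ − θ_1 − θ_2 = -43.8395° (wrapped to (-180°,180°])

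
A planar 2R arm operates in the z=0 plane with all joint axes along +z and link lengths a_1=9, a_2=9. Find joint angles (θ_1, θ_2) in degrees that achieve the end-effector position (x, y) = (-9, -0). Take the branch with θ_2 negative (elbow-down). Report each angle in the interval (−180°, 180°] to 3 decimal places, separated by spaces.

cos θ_2 = (81.0000−9²−9²)/(2·9·9) = -0.5000; θ_2 = -120.0000° (elbow-down)
β = atan2(-0.0000,-9.0000) = -180.0000°; ψ = atan2(-7.7942,4.5000) = -60.0000°
θ_1 = β − ψ = -120.0000°

-120.000 -120.000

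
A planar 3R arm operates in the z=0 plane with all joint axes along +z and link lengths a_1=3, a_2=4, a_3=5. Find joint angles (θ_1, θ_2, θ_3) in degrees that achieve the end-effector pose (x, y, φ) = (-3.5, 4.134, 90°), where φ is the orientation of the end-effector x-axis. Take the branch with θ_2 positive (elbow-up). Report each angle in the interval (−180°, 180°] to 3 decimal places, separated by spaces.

120.000 120.000 -150.000

wrist centre = target − a_3·(cos φ, sin φ) = (-3.5000, -0.8660)
cos θ_2 = (13.0000−3²−4²)/(2·3·4) = -0.5000; θ_2 = 120.0001° (elbow-up)
β = atan2(-0.8660,-3.5000) = -166.1025°; ψ = atan2(3.4641,1.0000) = 73.8980°
θ_1 = β − ψ = -240.0005°
θ_3 = φ − θ_1 − θ_2 = -149.9996° (wrapped to (-180°,180°])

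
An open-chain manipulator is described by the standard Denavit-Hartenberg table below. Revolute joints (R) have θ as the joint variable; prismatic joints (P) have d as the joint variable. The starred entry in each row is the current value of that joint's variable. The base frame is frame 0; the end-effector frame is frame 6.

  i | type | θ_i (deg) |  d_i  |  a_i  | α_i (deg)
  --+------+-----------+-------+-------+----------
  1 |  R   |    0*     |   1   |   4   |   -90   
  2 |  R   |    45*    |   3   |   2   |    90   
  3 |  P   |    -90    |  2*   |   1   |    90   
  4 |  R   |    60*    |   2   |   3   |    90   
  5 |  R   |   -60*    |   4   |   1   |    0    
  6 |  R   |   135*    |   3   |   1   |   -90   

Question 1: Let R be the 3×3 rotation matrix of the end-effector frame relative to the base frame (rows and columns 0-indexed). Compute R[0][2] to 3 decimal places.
-0.775

End-effector z-axis (col 2 of R) = (-0.7745,0.4830,-0.4085)
R[0][2] = -0.7745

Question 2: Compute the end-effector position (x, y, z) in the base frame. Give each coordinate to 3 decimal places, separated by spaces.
5.170 -5.942 2.312

after link 1: o_1 = (4.0000, 0.0000, 1.0000)
after link 2: o_2 = (5.4142, 3.0000, -0.4142)
after link 3: o_3 = (6.8284, 2.0000, 1.0000)
after link 4: o_4 = (7.2513, 0.5000, 4.2513)
after link 5: o_5 = (6.7557, -3.2141, 2.5309)
after link 6: o_6 = (5.1705, -5.9416, 2.3118)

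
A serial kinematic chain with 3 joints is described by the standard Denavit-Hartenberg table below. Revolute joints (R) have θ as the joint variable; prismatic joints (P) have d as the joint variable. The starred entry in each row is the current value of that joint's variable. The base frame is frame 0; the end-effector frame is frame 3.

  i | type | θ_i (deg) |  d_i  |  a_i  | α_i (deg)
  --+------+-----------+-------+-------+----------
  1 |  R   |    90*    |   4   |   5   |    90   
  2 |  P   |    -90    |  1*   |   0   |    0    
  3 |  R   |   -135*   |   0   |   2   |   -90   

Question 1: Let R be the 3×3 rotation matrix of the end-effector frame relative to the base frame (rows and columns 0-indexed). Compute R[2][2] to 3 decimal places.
-0.707

End-effector z-axis (col 2 of R) = (0.0000,-0.7071,-0.7071)
R[2][2] = -0.7071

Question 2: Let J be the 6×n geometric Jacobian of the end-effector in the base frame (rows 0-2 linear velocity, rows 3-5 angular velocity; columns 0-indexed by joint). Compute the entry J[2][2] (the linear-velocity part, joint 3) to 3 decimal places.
-1.414

axis z_2 = (1.0000,-0.0000,0.0000); lever o_n−o_2 = (-0.0000,-1.4142,1.4142)
cross product → J_v[:, 2] = (0.0000,-1.4142,-1.4142)
J_ω[:, 2] = z_2
entry J[2][2] = -1.4142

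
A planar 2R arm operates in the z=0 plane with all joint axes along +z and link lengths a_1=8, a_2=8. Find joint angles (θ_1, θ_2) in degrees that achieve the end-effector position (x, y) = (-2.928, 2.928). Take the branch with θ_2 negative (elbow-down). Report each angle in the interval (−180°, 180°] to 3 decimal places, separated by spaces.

cos θ_2 = (17.1464−8²−8²)/(2·8·8) = -0.8660; θ_2 = -150.0021° (elbow-down)
β = atan2(2.9280,-2.9280) = 135.0000°; ψ = atan2(-3.9997,1.0716) = -75.0011°
θ_1 = β − ψ = 210.0011°

-149.999 -150.002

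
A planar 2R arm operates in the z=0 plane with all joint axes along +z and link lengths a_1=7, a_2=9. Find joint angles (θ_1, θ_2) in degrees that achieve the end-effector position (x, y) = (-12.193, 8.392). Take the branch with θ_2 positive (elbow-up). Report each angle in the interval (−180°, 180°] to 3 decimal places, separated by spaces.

119.998 45.000

cos θ_2 = (219.0949−7²−9²)/(2·7·9) = 0.7071; θ_2 = 45.0003° (elbow-up)
β = atan2(8.3920,-12.1930) = 145.4618°; ψ = atan2(6.3640,13.3639) = 25.4641°
θ_1 = β − ψ = 119.9976°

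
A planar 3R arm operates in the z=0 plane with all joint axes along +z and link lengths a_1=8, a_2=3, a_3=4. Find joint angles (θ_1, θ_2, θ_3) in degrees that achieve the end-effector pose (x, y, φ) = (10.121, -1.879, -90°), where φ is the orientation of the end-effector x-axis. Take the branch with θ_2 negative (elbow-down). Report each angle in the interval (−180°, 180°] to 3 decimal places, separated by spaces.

23.676 -45.013 -68.663

wrist centre = target − a_3·(cos φ, sin φ) = (10.1210, 2.1210)
cos θ_2 = (106.9333−8²−3²)/(2·8·3) = 0.7069; θ_2 = -45.0132° (elbow-down)
β = atan2(2.1210,10.1210) = 11.8359°; ψ = atan2(-2.1218,10.1208) = -11.8405°
θ_1 = β − ψ = 23.6763°
θ_3 = φ − θ_1 − θ_2 = -68.6631° (wrapped to (-180°,180°])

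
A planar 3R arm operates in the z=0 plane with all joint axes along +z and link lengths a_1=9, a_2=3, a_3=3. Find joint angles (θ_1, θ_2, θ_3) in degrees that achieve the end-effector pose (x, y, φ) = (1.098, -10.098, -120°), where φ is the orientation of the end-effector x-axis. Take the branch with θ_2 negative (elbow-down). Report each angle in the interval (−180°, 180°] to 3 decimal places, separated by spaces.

-51.787 -120.002 51.789

wrist centre = target − a_3·(cos φ, sin φ) = (2.5980, -7.4999)
cos θ_2 = (62.9985−9²−3²)/(2·9·3) = -0.5000; θ_2 = -120.0019° (elbow-down)
β = atan2(-7.4999,2.5980) = -70.8937°; ψ = atan2(-2.5980,7.4999) = -19.1065°
θ_1 = β − ψ = -51.7873°
θ_3 = φ − θ_1 − θ_2 = 51.7891° (wrapped to (-180°,180°])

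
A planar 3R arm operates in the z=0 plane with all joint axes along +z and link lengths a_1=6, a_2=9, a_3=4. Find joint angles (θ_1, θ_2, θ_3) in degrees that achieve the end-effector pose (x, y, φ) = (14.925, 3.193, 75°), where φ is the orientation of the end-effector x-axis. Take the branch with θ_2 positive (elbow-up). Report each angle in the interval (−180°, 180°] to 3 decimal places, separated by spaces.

wrist centre = target − a_3·(cos φ, sin φ) = (13.8897, -0.6707)
cos θ_2 = (193.3743−6²−9²)/(2·6·9) = 0.7072; θ_2 = 44.9949° (elbow-up)
β = atan2(-0.6707,13.8897) = -2.7645°; ψ = atan2(6.3634,12.3645) = 27.2326°
θ_1 = β − ψ = -29.9971°
θ_3 = φ − θ_1 − θ_2 = 60.0022° (wrapped to (-180°,180°])

-29.997 44.995 60.002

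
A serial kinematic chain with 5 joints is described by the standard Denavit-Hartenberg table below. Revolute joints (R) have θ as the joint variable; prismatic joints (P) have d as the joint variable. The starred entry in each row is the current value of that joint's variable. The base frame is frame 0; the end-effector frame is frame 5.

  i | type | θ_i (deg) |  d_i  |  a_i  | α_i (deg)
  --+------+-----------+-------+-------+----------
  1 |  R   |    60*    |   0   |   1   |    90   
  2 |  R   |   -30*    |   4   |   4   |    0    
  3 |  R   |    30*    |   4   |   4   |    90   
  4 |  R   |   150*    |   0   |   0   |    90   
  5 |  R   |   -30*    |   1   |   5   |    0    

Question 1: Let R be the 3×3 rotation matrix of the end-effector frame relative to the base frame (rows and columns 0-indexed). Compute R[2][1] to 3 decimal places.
-0.866

End-effector y-axis (col 1 of R) = (-0.0000,-0.5000,-0.8660)
R[2][1] = -0.8660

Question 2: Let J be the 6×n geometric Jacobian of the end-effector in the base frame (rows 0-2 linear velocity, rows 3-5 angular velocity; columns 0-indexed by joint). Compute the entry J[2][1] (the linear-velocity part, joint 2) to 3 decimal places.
axis z_1 = (0.8660,-0.5000,0.0000); lever o_n−o_1 = (11.6603,-1.8660,0.5000)
cross product → J_v[:, 1] = (-0.2500,-0.4330,4.2141)
J_ω[:, 1] = z_1
entry J[2][1] = 4.2141

4.214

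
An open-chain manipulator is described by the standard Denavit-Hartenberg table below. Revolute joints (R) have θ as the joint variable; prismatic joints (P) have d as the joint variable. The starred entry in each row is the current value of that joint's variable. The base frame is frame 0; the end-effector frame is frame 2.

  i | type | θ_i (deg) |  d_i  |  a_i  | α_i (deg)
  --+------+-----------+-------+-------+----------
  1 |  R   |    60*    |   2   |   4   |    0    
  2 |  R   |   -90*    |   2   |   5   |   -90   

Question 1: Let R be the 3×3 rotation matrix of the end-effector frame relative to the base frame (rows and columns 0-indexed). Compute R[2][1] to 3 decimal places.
End-effector y-axis (col 1 of R) = (0.0000,0.0000,-1.0000)
R[2][1] = -1.0000

-1.000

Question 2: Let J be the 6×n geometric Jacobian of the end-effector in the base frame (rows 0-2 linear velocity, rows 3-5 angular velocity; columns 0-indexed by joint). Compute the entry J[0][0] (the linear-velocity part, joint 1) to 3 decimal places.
axis z_0 = ẑ; lever o_n−o_0 = (6.3301,0.9641,4.0000)
cross product → J_v[:, 0] = (-0.9641,6.3301,0.0000)
J_ω[:, 0] = z_0
entry J[0][0] = -0.9641

-0.964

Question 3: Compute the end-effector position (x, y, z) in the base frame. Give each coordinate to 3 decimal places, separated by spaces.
after link 1: o_1 = (2.0000, 3.4641, 2.0000)
after link 2: o_2 = (6.3301, 0.9641, 4.0000)

6.330 0.964 4.000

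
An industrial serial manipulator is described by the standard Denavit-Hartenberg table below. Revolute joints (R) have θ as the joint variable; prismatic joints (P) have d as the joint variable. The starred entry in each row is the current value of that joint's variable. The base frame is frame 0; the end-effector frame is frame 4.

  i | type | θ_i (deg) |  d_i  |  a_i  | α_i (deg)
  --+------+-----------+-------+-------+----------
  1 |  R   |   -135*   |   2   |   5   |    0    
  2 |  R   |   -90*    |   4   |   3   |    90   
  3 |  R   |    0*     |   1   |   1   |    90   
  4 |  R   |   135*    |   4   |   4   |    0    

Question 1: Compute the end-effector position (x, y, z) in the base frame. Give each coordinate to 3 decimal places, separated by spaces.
-1.657 0.000 2.000

after link 1: o_1 = (-3.5355, -3.5355, 2.0000)
after link 2: o_2 = (-5.6569, -1.4142, 6.0000)
after link 3: o_3 = (-5.6569, -0.0000, 6.0000)
after link 4: o_4 = (-1.6569, 0.0000, 2.0000)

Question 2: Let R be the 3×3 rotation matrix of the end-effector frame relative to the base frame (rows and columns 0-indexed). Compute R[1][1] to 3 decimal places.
-1.000

End-effector y-axis (col 1 of R) = (0.0000,-1.0000,-0.0000)
R[1][1] = -1.0000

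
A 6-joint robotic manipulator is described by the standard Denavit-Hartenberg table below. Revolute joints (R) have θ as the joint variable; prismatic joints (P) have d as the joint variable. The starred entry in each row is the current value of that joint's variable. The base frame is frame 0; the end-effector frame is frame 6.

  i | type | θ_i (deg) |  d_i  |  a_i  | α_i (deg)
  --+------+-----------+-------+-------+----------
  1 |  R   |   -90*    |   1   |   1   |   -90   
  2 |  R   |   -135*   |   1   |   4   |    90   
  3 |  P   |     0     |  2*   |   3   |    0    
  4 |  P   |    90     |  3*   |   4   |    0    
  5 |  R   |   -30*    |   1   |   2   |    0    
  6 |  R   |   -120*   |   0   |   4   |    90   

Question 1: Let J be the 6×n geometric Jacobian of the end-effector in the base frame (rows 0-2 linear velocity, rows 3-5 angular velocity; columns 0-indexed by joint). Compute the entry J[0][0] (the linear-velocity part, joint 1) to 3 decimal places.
axis z_0 = ẑ; lever o_n−o_0 = (3.2679,10.3137,3.8284)
cross product → J_v[:, 0] = (-10.3137,3.2679,0.0000)
J_ω[:, 0] = z_0
entry J[0][0] = -10.3137

-10.314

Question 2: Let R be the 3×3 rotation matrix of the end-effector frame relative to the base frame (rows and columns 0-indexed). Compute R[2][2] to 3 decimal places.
-0.612

End-effector z-axis (col 2 of R) = (-0.5000,-0.6124,-0.6124)
R[2][2] = -0.6124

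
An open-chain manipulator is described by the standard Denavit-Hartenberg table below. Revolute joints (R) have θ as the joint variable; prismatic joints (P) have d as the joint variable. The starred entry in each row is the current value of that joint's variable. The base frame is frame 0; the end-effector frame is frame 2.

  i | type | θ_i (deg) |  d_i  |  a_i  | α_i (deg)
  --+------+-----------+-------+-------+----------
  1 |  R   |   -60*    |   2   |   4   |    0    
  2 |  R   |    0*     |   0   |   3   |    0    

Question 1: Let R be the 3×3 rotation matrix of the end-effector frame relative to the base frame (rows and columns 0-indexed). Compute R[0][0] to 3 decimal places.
0.500

End-effector x-axis (col 0 of R) = (0.5000,-0.8660,0.0000)
R[0][0] = 0.5000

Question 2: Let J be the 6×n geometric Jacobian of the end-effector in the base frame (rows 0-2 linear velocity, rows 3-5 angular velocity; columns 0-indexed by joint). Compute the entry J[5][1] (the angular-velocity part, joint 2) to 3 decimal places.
1.000

axis z_1 = (0.0000,0.0000,1.0000); lever o_n−o_1 = (1.5000,-2.5981,0.0000)
cross product → J_v[:, 1] = (2.5981,1.5000,-0.0000)
J_ω[:, 1] = z_1
entry J[5][1] = 1.0000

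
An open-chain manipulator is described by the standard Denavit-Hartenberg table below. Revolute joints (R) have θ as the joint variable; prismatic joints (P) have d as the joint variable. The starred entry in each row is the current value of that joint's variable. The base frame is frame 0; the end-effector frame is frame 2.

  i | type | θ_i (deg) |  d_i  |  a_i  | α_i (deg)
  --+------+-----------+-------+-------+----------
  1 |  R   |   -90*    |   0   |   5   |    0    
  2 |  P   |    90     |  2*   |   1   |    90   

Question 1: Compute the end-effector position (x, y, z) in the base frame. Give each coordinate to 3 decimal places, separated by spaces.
after link 1: o_1 = (0.0000, -5.0000, 0.0000)
after link 2: o_2 = (1.0000, -5.0000, 2.0000)

1.000 -5.000 2.000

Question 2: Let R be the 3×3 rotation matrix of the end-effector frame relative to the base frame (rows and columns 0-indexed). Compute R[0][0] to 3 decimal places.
1.000

End-effector x-axis (col 0 of R) = (1.0000,0.0000,0.0000)
R[0][0] = 1.0000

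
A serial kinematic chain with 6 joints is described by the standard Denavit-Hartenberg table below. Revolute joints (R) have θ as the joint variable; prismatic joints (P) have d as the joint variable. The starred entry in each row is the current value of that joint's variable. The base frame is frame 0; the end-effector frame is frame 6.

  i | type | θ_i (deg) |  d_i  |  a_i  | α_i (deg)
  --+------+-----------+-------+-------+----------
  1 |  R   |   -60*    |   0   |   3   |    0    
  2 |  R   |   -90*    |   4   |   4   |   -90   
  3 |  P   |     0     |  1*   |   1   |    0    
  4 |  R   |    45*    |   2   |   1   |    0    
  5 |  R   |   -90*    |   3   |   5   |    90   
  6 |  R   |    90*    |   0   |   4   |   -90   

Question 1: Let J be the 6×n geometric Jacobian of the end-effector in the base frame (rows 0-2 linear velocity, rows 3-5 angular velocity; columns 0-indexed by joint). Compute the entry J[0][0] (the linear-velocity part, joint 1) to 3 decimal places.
15.880

axis z_0 = ẑ; lever o_n−o_0 = (-1.5044,-15.8797,6.8284)
cross product → J_v[:, 0] = (15.8797,-1.5044,0.0000)
J_ω[:, 0] = z_0
entry J[0][0] = 15.8797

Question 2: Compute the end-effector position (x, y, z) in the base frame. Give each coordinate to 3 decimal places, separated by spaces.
-1.504 -15.880 6.828

after link 1: o_1 = (1.5000, -2.5981, 0.0000)
after link 2: o_2 = (-1.9641, -4.5981, 4.0000)
after link 3: o_3 = (-2.3301, -5.9641, 4.0000)
after link 4: o_4 = (-1.9425, -8.0497, 3.2929)
after link 5: o_5 = (-3.5044, -12.4155, 6.8284)
after link 6: o_6 = (-1.5044, -15.8797, 6.8284)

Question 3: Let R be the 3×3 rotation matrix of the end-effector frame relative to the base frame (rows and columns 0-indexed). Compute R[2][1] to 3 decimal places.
End-effector y-axis (col 1 of R) = (-0.6124,-0.3536,-0.7071)
R[2][1] = -0.7071

-0.707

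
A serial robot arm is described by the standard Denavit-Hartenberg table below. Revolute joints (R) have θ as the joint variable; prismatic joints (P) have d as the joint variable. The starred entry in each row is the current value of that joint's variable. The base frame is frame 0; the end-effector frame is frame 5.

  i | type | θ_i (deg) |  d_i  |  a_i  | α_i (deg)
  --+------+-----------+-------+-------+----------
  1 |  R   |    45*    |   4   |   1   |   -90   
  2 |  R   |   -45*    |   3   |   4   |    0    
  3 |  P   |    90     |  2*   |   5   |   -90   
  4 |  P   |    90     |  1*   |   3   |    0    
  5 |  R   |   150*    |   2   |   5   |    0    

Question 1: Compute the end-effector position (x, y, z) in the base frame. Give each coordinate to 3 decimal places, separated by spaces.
after link 1: o_1 = (0.7071, 0.7071, 4.0000)
after link 2: o_2 = (0.5858, 4.8284, 6.8284)
after link 3: o_3 = (1.6716, 8.7426, 3.2929)
after link 4: o_4 = (3.2929, 6.1213, 2.5858)
after link 5: o_5 = (-2.0190, 6.9332, 2.9393)

-2.019 6.933 2.939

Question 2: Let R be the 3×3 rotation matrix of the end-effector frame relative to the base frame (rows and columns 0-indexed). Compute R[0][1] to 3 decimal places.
End-effector y-axis (col 1 of R) = (0.0795,0.7866,-0.6124)
R[0][1] = 0.0795

0.079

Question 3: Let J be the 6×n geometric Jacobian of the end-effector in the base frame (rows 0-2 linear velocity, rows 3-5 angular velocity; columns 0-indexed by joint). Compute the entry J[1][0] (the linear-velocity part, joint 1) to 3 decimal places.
axis z_0 = ẑ; lever o_n−o_0 = (-2.0190,6.9332,2.9393)
cross product → J_v[:, 0] = (-6.9332,-2.0190,0.0000)
J_ω[:, 0] = z_0
entry J[1][0] = -2.0190

-2.019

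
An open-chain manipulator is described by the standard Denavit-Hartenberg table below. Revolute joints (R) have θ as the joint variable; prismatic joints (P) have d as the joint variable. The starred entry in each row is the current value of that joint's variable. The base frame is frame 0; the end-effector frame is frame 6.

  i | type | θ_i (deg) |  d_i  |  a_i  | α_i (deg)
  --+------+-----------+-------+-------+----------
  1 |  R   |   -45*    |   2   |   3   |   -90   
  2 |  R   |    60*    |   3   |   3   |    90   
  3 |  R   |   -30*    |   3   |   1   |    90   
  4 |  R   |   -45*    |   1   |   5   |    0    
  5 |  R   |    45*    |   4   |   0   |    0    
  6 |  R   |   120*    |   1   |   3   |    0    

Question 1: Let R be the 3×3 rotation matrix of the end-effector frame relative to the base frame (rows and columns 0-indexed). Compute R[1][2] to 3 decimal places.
-0.436

End-effector z-axis (col 2 of R) = (-0.7891,-0.4356,0.4330)
R[1][2] = -0.4356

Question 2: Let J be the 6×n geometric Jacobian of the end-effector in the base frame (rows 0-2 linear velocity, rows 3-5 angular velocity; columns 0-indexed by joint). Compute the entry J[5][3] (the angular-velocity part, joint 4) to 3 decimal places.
0.433

axis z_3 = (-0.7891,-0.4356,0.4330); lever o_n−o_3 = (-5.4054,-3.3824,0.6027)
cross product → J_v[:, 3] = (1.2021,-1.8650,0.3147)
J_ω[:, 3] = z_3
entry J[5][3] = 0.4330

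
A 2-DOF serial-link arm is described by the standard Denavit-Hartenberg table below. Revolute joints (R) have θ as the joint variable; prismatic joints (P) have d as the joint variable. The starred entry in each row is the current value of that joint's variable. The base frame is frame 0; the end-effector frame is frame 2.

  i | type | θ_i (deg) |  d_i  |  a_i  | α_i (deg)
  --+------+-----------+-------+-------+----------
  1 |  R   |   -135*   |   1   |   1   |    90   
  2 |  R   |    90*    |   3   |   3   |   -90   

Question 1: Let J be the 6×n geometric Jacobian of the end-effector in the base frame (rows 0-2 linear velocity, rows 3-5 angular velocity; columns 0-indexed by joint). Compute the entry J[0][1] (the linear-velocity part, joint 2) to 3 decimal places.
2.121

axis z_1 = (-0.7071,0.7071,0.0000); lever o_n−o_1 = (-2.1213,2.1213,3.0000)
cross product → J_v[:, 1] = (2.1213,2.1213,0.0000)
J_ω[:, 1] = z_1
entry J[0][1] = 2.1213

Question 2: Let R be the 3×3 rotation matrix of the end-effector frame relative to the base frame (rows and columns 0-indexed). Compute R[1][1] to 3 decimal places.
-0.707

End-effector y-axis (col 1 of R) = (0.7071,-0.7071,-0.0000)
R[1][1] = -0.7071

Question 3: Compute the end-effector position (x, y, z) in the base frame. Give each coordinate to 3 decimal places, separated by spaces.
-2.828 1.414 4.000

after link 1: o_1 = (-0.7071, -0.7071, 1.0000)
after link 2: o_2 = (-2.8284, 1.4142, 4.0000)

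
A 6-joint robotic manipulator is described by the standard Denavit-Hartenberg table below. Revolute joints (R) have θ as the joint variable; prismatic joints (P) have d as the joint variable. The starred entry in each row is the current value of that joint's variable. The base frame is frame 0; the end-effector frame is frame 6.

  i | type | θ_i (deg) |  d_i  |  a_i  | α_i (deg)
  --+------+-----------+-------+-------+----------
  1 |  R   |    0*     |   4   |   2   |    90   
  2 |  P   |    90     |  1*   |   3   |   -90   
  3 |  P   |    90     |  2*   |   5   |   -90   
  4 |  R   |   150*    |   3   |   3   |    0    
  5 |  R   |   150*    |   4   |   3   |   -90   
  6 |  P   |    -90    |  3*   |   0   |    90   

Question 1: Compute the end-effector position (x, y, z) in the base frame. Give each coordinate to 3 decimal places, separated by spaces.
after link 1: o_1 = (2.0000, 0.0000, 4.0000)
after link 2: o_2 = (2.0000, -1.0000, 7.0000)
after link 3: o_3 = (-0.0000, 4.0000, 7.0000)
after link 4: o_4 = (1.5000, 1.4019, 4.0000)
after link 5: o_5 = (-1.0981, 2.9019, 0.0000)
after link 6: o_6 = (0.4019, 5.5000, -0.0000)

0.402 5.500 -0.000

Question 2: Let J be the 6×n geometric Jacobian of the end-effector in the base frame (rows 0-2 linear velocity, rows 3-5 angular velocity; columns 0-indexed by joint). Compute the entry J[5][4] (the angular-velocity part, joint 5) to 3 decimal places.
axis z_4 = (-0.0000,-0.0000,-1.0000); lever o_n−o_4 = (-1.0981,4.0981,-4.0000)
cross product → J_v[:, 4] = (4.0981,1.0981,-0.0000)
J_ω[:, 4] = z_4
entry J[5][4] = -1.0000

-1.000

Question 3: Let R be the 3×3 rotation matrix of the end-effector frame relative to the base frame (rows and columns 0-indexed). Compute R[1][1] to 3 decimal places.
0.866

End-effector y-axis (col 1 of R) = (0.5000,0.8660,-0.0000)
R[1][1] = 0.8660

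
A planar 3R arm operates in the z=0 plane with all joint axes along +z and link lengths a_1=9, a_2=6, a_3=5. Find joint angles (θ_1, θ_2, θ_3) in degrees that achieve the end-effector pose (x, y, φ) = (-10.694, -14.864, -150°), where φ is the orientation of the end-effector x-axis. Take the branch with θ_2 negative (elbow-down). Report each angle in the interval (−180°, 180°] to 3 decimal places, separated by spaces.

-99.471 -45.000 -5.529

wrist centre = target − a_3·(cos φ, sin φ) = (-6.3639, -12.3640)
cos θ_2 = (193.3674−9²−6²)/(2·9·6) = 0.7071; θ_2 = -45.0001° (elbow-down)
β = atan2(-12.3640,-6.3639) = -117.2353°; ψ = atan2(-4.2426,13.2426) = -17.7643°
θ_1 = β − ψ = -99.4710°
θ_3 = φ − θ_1 − θ_2 = -5.5289° (wrapped to (-180°,180°])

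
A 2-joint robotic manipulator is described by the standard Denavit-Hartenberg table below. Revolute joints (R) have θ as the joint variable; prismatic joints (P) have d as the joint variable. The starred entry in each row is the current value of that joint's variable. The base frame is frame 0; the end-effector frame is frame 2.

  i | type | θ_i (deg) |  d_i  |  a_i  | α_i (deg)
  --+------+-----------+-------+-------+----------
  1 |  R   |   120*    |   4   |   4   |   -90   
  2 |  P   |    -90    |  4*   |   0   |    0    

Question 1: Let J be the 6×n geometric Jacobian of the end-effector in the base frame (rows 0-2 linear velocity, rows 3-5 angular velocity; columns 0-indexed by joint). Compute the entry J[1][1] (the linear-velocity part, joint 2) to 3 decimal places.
prismatic axis z_1 = (-0.8660,-0.5000,0.0000)
J_v[:, 1] = z_1; J_ω[:, 1] = (0,0,0)
entry J[1][1] = -0.5000

-0.500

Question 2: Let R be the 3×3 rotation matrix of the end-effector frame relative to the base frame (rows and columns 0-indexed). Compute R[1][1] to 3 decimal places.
0.866

End-effector y-axis (col 1 of R) = (-0.5000,0.8660,-0.0000)
R[1][1] = 0.8660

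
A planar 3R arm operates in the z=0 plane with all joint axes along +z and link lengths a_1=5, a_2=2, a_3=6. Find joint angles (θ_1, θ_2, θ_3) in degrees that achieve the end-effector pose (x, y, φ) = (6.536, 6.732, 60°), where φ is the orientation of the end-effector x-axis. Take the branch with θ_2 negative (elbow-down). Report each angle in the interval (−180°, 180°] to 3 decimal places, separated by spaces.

45.005 -134.983 149.978

wrist centre = target − a_3·(cos φ, sin φ) = (3.5360, 1.5358)
cos θ_2 = (14.8621−5²−2²)/(2·5·2) = -0.7069; θ_2 = -134.9827° (elbow-down)
β = atan2(1.5358,3.5360) = 23.4775°; ψ = atan2(-1.4146,3.5862) = -21.5276°
θ_1 = β − ψ = 45.0051°
θ_3 = φ − θ_1 − θ_2 = 149.9777° (wrapped to (-180°,180°])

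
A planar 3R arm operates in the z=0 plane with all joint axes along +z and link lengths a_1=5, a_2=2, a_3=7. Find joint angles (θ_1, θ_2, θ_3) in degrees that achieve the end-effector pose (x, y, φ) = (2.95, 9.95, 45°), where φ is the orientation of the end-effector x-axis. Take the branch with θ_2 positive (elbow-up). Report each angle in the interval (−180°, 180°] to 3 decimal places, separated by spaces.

wrist centre = target − a_3·(cos φ, sin φ) = (-1.9997, 5.0003)
cos θ_2 = (29.0015−5²−2²)/(2·5·2) = 0.0001; θ_2 = 89.9957° (elbow-up)
β = atan2(5.0003,-1.9997) = 111.7979°; ψ = atan2(2.0000,5.0002) = 21.8008°
θ_1 = β − ψ = 89.9971°
θ_3 = φ − θ_1 − θ_2 = -134.9928° (wrapped to (-180°,180°])

89.997 89.996 -134.993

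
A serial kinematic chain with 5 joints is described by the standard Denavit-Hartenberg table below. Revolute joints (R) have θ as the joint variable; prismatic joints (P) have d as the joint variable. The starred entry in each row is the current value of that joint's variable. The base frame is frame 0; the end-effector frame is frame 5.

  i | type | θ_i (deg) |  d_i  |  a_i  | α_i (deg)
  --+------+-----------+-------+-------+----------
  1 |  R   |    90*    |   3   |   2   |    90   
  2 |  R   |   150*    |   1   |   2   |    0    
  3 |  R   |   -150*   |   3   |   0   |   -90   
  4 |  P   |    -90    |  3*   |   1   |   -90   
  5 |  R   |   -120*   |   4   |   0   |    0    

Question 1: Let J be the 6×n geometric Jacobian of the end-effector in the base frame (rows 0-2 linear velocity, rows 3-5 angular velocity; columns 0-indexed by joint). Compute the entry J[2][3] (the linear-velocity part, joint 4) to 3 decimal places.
1.000

prismatic axis z_3 = (0.0000,-0.0000,1.0000)
J_v[:, 3] = z_3; J_ω[:, 3] = (0,0,0)
entry J[2][3] = 1.0000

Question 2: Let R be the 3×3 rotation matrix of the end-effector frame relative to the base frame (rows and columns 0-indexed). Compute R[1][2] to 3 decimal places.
1.000

End-effector z-axis (col 2 of R) = (0.0000,1.0000,0.0000)
R[1][2] = 1.0000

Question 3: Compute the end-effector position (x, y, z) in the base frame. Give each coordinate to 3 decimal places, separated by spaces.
after link 1: o_1 = (0.0000, 2.0000, 3.0000)
after link 2: o_2 = (1.0000, 0.2679, 4.0000)
after link 3: o_3 = (4.0000, 0.2679, 4.0000)
after link 4: o_4 = (5.0000, 0.2679, 7.0000)
after link 5: o_5 = (5.0000, 4.2679, 7.0000)

5.000 4.268 7.000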